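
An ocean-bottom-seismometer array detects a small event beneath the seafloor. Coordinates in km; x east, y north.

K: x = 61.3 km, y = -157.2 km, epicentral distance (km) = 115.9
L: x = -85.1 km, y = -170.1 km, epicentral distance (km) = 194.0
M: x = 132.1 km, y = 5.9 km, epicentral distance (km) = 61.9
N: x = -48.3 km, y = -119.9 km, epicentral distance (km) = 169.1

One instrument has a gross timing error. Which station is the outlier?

L

Solve using three stations at a time. Using K, M, N (subtract circle equations pairwise → linear system) gives (x, y) ≈ (105.8, -50.1).
Distances from that point to each station vs reported:
  K: calculated 115.9 vs reported 115.9 → residual 0.0 km
  L: calculated 225.4 vs reported 194.0 → residual 31.4 km
  M: calculated 61.9 vs reported 61.9 → residual 0.0 km
  N: calculated 169.1 vs reported 169.1 → residual 0.0 km
K, M, N are mutually consistent (residuals ≈ 0); L is off by 31.4 km.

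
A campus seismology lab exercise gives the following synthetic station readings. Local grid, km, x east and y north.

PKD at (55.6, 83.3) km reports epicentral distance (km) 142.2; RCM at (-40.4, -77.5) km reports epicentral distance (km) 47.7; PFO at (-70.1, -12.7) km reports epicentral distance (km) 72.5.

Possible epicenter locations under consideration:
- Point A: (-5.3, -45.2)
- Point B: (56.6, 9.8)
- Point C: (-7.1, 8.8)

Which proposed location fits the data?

Point A

For each candidate, compare |candidate − station| to the reported distance:
Point A: residuals PKD 0.0, RCM 0.0, PFO 0.0 → max 0.0 km
Point B: residuals PKD 68.7, RCM 82.8, PFO 56.2 → max 82.8 km
Point C: residuals PKD 44.8, RCM 44.8, PFO 5.9 → max 44.8 km
Only Point A has all residuals ≈ 0.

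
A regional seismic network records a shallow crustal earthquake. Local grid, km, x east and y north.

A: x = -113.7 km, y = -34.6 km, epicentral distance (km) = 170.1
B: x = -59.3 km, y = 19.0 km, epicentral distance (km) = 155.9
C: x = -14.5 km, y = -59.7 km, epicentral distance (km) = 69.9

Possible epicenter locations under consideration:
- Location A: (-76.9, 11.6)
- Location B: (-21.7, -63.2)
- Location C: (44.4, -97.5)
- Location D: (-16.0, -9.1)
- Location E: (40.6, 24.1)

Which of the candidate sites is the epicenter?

For each candidate, compare |candidate − station| to the reported distance:
Location A: residuals A 111.0, B 136.8, C 24.8 → max 136.8 km
Location B: residuals A 73.8, B 65.5, C 61.9 → max 73.8 km
Location C: residuals A 0.1, B 0.1, C 0.1 → max 0.1 km
Location D: residuals A 69.1, B 104.3, C 19.3 → max 104.3 km
Location E: residuals A 5.0, B 55.9, C 30.4 → max 55.9 km
Only Location C has all residuals ≈ 0.

Location C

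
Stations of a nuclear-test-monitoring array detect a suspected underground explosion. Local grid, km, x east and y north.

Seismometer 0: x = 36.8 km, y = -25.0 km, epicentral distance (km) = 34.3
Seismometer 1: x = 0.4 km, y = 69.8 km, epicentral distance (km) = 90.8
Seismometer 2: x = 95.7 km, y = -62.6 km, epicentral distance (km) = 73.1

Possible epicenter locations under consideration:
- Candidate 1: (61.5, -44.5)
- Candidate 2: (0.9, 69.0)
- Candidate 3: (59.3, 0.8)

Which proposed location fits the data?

For each candidate, compare |candidate − station| to the reported distance:
Candidate 1: residuals Seismometer 0 2.8, Seismometer 1 38.8, Seismometer 2 34.4 → max 38.8 km
Candidate 2: residuals Seismometer 0 66.3, Seismometer 1 89.9, Seismometer 2 89.1 → max 89.9 km
Candidate 3: residuals Seismometer 0 0.1, Seismometer 1 0.1, Seismometer 2 0.0 → max 0.1 km
Only Candidate 3 has all residuals ≈ 0.

Candidate 3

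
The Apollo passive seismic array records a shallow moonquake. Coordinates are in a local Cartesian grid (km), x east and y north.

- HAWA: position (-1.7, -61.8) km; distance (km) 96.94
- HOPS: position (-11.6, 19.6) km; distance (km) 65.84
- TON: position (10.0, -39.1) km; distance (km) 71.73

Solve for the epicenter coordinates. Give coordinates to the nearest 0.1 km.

Circle about each station: (x + 1.7)² + (y + 61.8)² = 96.94²; (x + 11.6)² + (y − 19.6)² = 65.84²; (x − 10.0)² + (y + 39.1)² = 71.73².
Subtracting the HAWA equation from the HOPS and TON equations removes the quadratic terms:
-19.8 x + 162.8 y = 1759.05
23.4 x + 45.4 y = 2058.85
Solving the 2×2 system: x ≈ 54.2, y ≈ 17.4 km.

54.2 km east, 17.4 km north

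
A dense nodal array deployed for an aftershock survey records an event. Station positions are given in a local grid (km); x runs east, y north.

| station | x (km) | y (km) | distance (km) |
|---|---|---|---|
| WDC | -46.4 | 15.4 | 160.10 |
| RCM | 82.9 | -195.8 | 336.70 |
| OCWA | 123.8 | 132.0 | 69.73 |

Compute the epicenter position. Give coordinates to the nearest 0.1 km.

54.5 km east, 139.7 km north

Circle about each station: (x + 46.4)² + (y − 15.4)² = 160.10²; (x − 82.9)² + (y + 195.8)² = 336.70²; (x − 123.8)² + (y − 132.0)² = 69.73².
Subtracting pairs of circle equations eliminates x²+y² and gives linear equations (the radical axes):
258.6 x − 422.4 y = -44914.95
340.4 x + 233.2 y = 51130.06
Solving the 2×2 system: x ≈ 54.5, y ≈ 139.7 km.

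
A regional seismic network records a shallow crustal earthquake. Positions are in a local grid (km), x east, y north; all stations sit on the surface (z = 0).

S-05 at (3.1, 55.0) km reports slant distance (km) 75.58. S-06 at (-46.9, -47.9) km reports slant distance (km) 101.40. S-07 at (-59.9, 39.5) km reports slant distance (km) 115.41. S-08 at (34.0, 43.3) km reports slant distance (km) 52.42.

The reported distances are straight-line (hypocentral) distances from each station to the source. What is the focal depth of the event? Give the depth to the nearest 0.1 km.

z ≈ 10.0 km

Each station gives a sphere (x−x_i)² + (y−y_i)² + z² = d_i² (stations at z=0).
Subtracting the S-05 sphere from S-06 and S-07: z² cancels, leaving linear equations in x and y:
-100.0 x − 205.8 y = -3110.21
-126.0 x − 31.0 y = -5493.48
Solving: x ≈ 45.296, y ≈ -6.897 km (keep extra digits for the depth step; rounded: 45.3, -6.9).
Then from the S-05 sphere: z² = 75.58² − (x − 3.1)² − (y − 55.0)² with x = 45.296, y = -6.897, so z ≈ 10.030 ≈ 10.0 km.
Check against S-08 (with the unrounded solution): distance 52.42 ≈ 52.42 km. ✓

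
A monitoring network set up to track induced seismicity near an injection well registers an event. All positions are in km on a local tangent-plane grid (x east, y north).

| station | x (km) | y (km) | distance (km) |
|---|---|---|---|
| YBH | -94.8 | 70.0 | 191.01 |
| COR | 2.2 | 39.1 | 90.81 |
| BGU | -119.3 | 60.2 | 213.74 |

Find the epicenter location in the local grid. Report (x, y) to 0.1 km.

Circle about each station: (x + 94.8)² + (y − 70.0)² = 191.01²; (x − 2.2)² + (y − 39.1)² = 90.81²; (x + 119.3)² + (y − 60.2)² = 213.74².
Subtracting pairs of circle equations eliminates x²+y² and gives linear equations (the radical axes):
194.0 x − 61.8 y = 15884.97
-49.0 x − 19.6 y = -5230.48
Solving the 2×2 system: x ≈ 92.9, y ≈ 34.6 km.

(92.9, 34.6)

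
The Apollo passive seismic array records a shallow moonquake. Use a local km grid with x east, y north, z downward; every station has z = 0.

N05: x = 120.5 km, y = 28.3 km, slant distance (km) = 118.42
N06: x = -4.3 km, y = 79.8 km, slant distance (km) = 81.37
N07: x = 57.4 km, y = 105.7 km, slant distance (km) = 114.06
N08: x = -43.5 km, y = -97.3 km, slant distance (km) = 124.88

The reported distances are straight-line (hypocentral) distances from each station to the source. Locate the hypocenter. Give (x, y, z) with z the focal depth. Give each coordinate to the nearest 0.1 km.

Each station gives a sphere (x−x_i)² + (y−y_i)² + z² = d_i² (stations at z=0).
Subtracting the N05 sphere from N06 and N07: z² cancels, leaving linear equations in x and y:
-249.6 x + 103.0 y = -1532.39
-126.2 x + 154.8 y = 159.72
Solving: x ≈ 9.894, y ≈ 9.097 km (keep extra digits for the depth step; rounded: 9.9, 9.1).
Then from the N05 sphere: z² = 118.42² − (x − 120.5)² − (y − 28.3)² with x = 9.894, y = 9.097, so z ≈ 37.694 ≈ 37.7 km.

(9.9, 9.1, 37.7)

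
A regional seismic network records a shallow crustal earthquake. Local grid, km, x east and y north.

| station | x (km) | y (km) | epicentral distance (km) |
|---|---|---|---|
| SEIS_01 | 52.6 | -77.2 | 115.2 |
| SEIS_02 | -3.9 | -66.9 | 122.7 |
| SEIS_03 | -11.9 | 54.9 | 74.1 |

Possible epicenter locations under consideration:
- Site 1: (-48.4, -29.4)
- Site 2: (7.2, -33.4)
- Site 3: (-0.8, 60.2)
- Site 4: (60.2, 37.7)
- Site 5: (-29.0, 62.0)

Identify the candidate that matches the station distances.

Site 4

For each candidate, compare |candidate − station| to the reported distance:
Site 1: residuals SEIS_01 3.5, SEIS_02 64.5, SEIS_03 17.8 → max 64.5 km
Site 2: residuals SEIS_01 52.1, SEIS_02 87.4, SEIS_03 16.2 → max 87.4 km
Site 3: residuals SEIS_01 32.2, SEIS_02 4.4, SEIS_03 61.8 → max 61.8 km
Site 4: residuals SEIS_01 0.0, SEIS_02 0.0, SEIS_03 0.0 → max 0.0 km
Site 5: residuals SEIS_01 46.2, SEIS_02 8.6, SEIS_03 55.6 → max 55.6 km
Only Site 4 has all residuals ≈ 0.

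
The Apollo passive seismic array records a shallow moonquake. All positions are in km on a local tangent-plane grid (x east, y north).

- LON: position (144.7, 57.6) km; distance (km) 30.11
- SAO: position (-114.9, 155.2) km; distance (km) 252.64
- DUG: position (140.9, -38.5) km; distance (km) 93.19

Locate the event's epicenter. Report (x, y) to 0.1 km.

Circle about each station: (x − 144.7)² + (y − 57.6)² = 30.11²; (x + 114.9)² + (y − 155.2)² = 252.64²; (x − 140.9)² + (y + 38.5)² = 93.19².
Subtracting pairs of circle equations eliminates x²+y² and gives linear equations (the radical axes):
-519.2 x + 195.2 y = -49887.16
-7.6 x − 192.2 y = -10698.55
Solving the 2×2 system: x ≈ 115.3, y ≈ 51.1 km.
Check against LON (with the unrounded x, y): √((x − 144.7)²+(y − 57.6)²) = 30.11 ≈ 30.11 km. ✓

115.3 km east, 51.1 km north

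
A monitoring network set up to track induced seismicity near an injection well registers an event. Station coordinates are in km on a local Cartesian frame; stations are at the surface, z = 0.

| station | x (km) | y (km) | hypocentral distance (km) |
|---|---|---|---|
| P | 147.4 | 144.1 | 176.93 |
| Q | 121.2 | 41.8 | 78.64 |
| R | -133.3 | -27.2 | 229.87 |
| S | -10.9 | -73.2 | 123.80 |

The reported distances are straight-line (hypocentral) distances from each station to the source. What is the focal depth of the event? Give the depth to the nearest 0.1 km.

depth ≈ 40.7 km

Each station gives a sphere (x−x_i)² + (y−y_i)² + z² = d_i² (stations at z=0).
Subtracting the P sphere from Q and R: z² cancels, leaving linear equations in x and y:
-52.4 x − 204.6 y = -934.91
-561.4 x − 342.6 y = -45518.83
Solving: x ≈ 92.796, y ≈ -19.196 km (keep extra digits for the depth step; rounded: 92.8, -19.2).
Then from the P sphere: z² = 176.93² − (x − 147.4)² − (y − 144.1)² with x = 92.796, y = -19.196, so z ≈ 40.707 ≈ 40.7 km.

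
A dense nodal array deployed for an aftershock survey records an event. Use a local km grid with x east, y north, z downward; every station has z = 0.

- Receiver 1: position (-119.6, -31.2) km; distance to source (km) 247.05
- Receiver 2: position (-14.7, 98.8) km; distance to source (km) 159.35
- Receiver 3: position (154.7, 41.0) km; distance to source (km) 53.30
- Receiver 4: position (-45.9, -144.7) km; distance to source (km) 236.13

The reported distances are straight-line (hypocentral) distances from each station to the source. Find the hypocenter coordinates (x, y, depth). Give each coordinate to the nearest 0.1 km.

Each station gives a sphere (x−x_i)² + (y−y_i)² + z² = d_i² (stations at z=0).
Subtracting the Receiver 1 sphere from Receiver 2 and Receiver 3: z² cancels, leaving linear equations in x and y:
209.8 x + 260.0 y = 30341.21
548.6 x + 144.4 y = 68528.30
Solving: x ≈ 119.601, y ≈ 20.188 km (keep extra digits for the depth step; rounded: 119.6, 20.2).
Then from the Receiver 1 sphere: z² = 247.05² − (x + 119.6)² − (y + 31.2)² with x = 119.601, y = 20.188, so z ≈ 34.291 ≈ 34.3 km.

(119.6, 20.2, 34.3)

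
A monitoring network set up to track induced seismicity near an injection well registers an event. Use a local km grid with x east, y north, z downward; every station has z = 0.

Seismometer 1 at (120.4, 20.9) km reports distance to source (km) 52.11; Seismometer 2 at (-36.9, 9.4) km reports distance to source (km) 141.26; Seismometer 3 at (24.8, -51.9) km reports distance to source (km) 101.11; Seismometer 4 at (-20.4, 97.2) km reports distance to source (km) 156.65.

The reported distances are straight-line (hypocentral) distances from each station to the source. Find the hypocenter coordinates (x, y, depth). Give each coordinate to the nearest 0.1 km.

x ≈ 97.4 km, y ≈ 3.5 km, depth ≈ 43.4 km

Each station gives a sphere (x−x_i)² + (y−y_i)² + z² = d_i² (stations at z=0).
Subtracting the Seismometer 1 sphere from Seismometer 2 and Seismometer 3: z² cancels, leaving linear equations in x and y:
-314.6 x − 23.0 y = -30721.94
-191.2 x − 145.6 y = -19132.10
Solving: x ≈ 97.398, y ≈ 3.500 km (keep extra digits for the depth step; rounded: 97.4, 3.5).
Then from the Seismometer 1 sphere: z² = 52.11² − (x − 120.4)² − (y − 20.9)² with x = 97.398, y = 3.500, so z ≈ 43.400 ≈ 43.4 km.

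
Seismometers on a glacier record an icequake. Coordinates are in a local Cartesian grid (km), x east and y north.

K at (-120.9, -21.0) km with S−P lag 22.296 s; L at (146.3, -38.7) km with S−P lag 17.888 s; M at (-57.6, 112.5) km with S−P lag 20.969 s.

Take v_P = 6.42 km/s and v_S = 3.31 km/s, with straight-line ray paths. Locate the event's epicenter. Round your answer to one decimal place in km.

30.1 km east, -0.8 km north

Distance from S−P lag: d = Δt · v_P v_S / (v_P − v_S) = Δt · (6.42·3.31)/(6.42−3.31) ≈ 6.8329·Δt.
So d_K = 152.35, d_L = 122.23, d_M = 143.28 km.
Circle about each station: (x + 120.9)² + (y + 21.0)² = 152.35²; (x − 146.3)² + (y + 38.7)² = 122.23²; (x + 57.6)² + (y − 112.5)² = 143.28².
Subtracting pairs of circle equations eliminates x²+y² and gives linear equations (the radical axes):
534.4 x − 35.4 y = 16113.92
126.6 x + 267.0 y = 3597.56
Solving the 2×2 system: x ≈ 30.1, y ≈ -0.8 km.
Check against K (with the unrounded x, y): √((x + 120.9)²+(y + 21.0)²) = 152.35 ≈ 152.35 km. ✓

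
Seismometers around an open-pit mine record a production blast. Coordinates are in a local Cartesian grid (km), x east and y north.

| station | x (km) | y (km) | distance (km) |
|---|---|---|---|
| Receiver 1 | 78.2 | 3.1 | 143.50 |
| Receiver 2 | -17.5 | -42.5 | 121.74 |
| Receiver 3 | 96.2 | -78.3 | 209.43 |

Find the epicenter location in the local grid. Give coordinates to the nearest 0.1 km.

-45.4 km east, 76.0 km north

Circle about each station: (x − 78.2)² + (y − 3.1)² = 143.50²; (x + 17.5)² + (y + 42.5)² = 121.74²; (x − 96.2)² + (y + 78.3)² = 209.43².
Subtracting pairs of circle equations eliminates x²+y² and gives linear equations (the radical axes):
-191.4 x − 91.2 y = 1759.27
36.0 x − 162.8 y = -14008.19
Solving the 2×2 system: x ≈ -45.4, y ≈ 76.0 km.
Check against Receiver 1 (with the unrounded x, y): √((x − 78.2)²+(y − 3.1)²) = 143.51 ≈ 143.50 km. ✓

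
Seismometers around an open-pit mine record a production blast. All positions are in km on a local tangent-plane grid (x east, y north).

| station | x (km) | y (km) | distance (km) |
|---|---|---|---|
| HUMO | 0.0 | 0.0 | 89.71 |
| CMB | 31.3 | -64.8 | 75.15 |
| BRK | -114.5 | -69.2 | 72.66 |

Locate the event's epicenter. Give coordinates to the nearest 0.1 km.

-42.5 km east, -79.0 km north

Circle about each station: x² + y² = 89.71²; (x − 31.3)² + (y + 64.8)² = 75.15²; (x + 114.5)² + (y + 69.2)² = 72.66².
Subtracting pairs of circle equations eliminates x²+y² and gives linear equations (the radical axes):
62.6 x − 129.6 y = 7579.09
-229.0 x − 138.4 y = 20667.30
Solving the 2×2 system: x ≈ -42.5, y ≈ -79.0 km.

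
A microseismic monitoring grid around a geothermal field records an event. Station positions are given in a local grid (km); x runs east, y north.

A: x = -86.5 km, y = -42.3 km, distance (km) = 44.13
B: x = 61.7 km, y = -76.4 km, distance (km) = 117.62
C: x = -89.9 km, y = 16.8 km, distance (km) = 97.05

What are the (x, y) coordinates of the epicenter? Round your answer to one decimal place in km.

Circle about each station: (x + 86.5)² + (y + 42.3)² = 44.13²; (x − 61.7)² + (y + 76.4)² = 117.62²; (x + 89.9)² + (y − 16.8)² = 97.05².
Subtracting the A equation from the B and C equations removes the quadratic terms:
296.4 x − 68.2 y = -11514.70
-6.8 x + 118.2 y = -8378.54
Solving the 2×2 system: x ≈ -55.9, y ≈ -74.1 km.

-55.9 km east, -74.1 km north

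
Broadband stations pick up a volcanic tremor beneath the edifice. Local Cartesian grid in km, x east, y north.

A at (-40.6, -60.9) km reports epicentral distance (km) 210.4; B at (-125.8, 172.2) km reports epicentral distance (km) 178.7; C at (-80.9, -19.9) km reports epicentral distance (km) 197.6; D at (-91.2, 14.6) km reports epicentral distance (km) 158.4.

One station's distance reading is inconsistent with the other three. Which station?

Solve using three stations at a time. Using A, B, C (subtract circle equations pairwise → linear system) gives (x, y) ≈ (47.8, 130.0).
Distances from that point to each station vs reported:
  A: calculated 210.4 vs reported 210.4 → residual 0.0 km
  B: calculated 178.7 vs reported 178.7 → residual 0.0 km
  C: calculated 197.6 vs reported 197.6 → residual 0.0 km
  D: calculated 180.7 vs reported 158.4 → residual 22.3 km
A, B, C are mutually consistent (residuals ≈ 0); D is off by 22.3 km.

D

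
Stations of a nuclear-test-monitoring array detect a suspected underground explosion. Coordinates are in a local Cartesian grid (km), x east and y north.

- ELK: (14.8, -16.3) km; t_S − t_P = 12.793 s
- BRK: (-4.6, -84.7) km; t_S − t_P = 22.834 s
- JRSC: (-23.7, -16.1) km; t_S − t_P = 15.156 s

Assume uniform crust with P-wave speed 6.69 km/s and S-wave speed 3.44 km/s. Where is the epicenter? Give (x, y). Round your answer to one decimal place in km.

Distance from S−P lag: d = Δt · v_P v_S / (v_P − v_S) = Δt · (6.69·3.44)/(6.69−3.44) ≈ 7.0811·Δt.
So d_ELK = 90.59, d_BRK = 161.69, d_JRSC = 107.32 km.
Circle about each station: (x − 14.8)² + (y + 16.3)² = 90.59²; (x + 4.6)² + (y + 84.7)² = 161.69²; (x + 23.7)² + (y + 16.1)² = 107.32².
Subtracting the ELK equation from the BRK and JRSC equations removes the quadratic terms:
-38.8 x − 136.8 y = -11226.59
-77.0 x + 0.4 y = -2974.86
Solving the 2×2 system: x ≈ 39.0, y ≈ 71.0 km.

39.0 km east, 71.0 km north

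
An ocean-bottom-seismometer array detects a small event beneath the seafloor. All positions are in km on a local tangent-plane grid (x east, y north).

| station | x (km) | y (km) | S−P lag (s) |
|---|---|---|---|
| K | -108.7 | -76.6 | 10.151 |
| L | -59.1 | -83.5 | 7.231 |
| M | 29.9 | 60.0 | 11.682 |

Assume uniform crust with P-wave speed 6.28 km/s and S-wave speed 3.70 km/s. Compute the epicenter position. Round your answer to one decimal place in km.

Distance from S−P lag: d = Δt · v_P v_S / (v_P − v_S) = Δt · (6.28·3.70)/(6.28−3.70) ≈ 9.0062·Δt.
So d_K = 91.42, d_L = 65.12, d_M = 105.21 km.
Circle about each station: (x + 108.7)² + (y + 76.6)² = 91.42²; (x + 59.1)² + (y + 83.5)² = 65.12²; (x − 29.9)² + (y − 60.0)² = 105.21².
Subtracting the K equation from the L and M equations removes the quadratic terms:
99.2 x − 13.8 y = -3101.19
277.2 x + 273.2 y = -15900.77
Solving the 2×2 system: x ≈ -34.5, y ≈ -23.2 km.

x ≈ -34.5 km, y ≈ -23.2 km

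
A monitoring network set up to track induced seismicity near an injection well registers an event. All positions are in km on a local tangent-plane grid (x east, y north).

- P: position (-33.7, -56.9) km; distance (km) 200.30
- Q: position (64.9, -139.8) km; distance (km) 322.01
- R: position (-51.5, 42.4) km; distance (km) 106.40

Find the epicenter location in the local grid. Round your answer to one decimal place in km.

Circle about each station: (x + 33.7)² + (y + 56.9)² = 200.30²; (x − 64.9)² + (y + 139.8)² = 322.01²; (x + 51.5)² + (y − 42.4)² = 106.40².
Subtracting pairs of circle equations eliminates x²+y² and gives linear equations (the radical axes):
197.2 x − 165.8 y = -44187.60
-35.6 x + 198.6 y = 28875.84
Solving the 2×2 system: x ≈ -119.9, y ≈ 123.9 km.
Check against P (with the unrounded x, y): √((x + 33.7)²+(y + 56.9)²) = 200.30 ≈ 200.30 km. ✓

-119.9 km east, 123.9 km north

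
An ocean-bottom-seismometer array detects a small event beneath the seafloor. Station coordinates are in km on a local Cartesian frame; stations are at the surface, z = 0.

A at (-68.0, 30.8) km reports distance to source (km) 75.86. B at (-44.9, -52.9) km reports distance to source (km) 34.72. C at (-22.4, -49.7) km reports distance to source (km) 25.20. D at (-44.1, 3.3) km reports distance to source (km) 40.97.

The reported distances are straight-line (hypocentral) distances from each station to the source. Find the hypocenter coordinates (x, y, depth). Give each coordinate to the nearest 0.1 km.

(-24.1, -29.3, 14.7)

Each station gives a sphere (x−x_i)² + (y−y_i)² + z² = d_i² (stations at z=0).
Subtracting the A sphere from B and C: z² cancels, leaving linear equations in x and y:
46.2 x − 167.4 y = 3791.04
91.2 x − 161.0 y = 2518.91
Solving: x ≈ -24.103, y ≈ -29.299 km (keep extra digits for the depth step; rounded: -24.1, -29.3).
Then from the A sphere: z² = 75.86² − (x + 68.0)² − (y − 30.8)² with x = -24.103, y = -29.299, so z ≈ 14.694 ≈ 14.7 km.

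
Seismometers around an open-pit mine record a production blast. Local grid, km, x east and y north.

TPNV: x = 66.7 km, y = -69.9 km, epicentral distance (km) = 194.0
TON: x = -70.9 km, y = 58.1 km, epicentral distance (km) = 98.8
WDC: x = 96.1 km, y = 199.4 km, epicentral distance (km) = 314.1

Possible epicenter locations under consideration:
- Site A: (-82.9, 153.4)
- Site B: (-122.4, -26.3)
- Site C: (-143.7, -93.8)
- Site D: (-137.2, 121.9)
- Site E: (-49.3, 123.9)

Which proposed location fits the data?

For each candidate, compare |candidate − station| to the reported distance:
Site A: residuals TPNV 74.8, TON 2.7, WDC 129.3 → max 129.3 km
Site B: residuals TPNV 0.1, TON 0.1, WDC 0.0 → max 0.1 km
Site C: residuals TPNV 17.8, TON 69.6, WDC 64.7 → max 69.6 km
Site D: residuals TPNV 85.9, TON 6.8, WDC 68.3 → max 85.9 km
Site E: residuals TPNV 31.9, TON 29.5, WDC 150.3 → max 150.3 km
Only Site B has all residuals ≈ 0.

Site B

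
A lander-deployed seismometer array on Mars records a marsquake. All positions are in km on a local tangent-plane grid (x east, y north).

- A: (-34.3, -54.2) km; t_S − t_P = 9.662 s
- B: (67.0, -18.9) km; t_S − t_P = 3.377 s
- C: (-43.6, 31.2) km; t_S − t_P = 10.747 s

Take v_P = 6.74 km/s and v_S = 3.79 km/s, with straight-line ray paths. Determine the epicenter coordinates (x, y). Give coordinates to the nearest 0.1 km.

Distance from S−P lag: d = Δt · v_P v_S / (v_P − v_S) = Δt · (6.74·3.79)/(6.74−3.79) ≈ 8.6592·Δt.
So d_A = 83.67, d_B = 29.24, d_C = 93.06 km.
Circle about each station: (x + 34.3)² + (y + 54.2)² = 83.67²; (x − 67.0)² + (y + 18.9)² = 29.24²; (x + 43.6)² + (y − 31.2)² = 93.06².
Subtracting the A equation from the B and C equations removes the quadratic terms:
202.6 x + 70.6 y = 6877.77
-18.6 x + 170.8 y = -2899.22
Solving the 2×2 system: x ≈ 38.4, y ≈ -12.8 km.
Check against A (with the unrounded x, y): √((x + 34.3)²+(y + 54.2)²) = 83.67 ≈ 83.67 km. ✓

38.4 km east, -12.8 km north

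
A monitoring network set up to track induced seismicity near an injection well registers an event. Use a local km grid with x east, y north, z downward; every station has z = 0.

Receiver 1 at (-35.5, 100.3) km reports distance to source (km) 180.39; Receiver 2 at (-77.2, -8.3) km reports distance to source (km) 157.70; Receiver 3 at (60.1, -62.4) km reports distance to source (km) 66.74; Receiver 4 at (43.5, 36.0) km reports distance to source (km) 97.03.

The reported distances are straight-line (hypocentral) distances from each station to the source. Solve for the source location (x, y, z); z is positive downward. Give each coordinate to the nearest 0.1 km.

x ≈ 65.5 km, y ≈ -36.1 km, depth ≈ 61.1 km

Each station gives a sphere (x−x_i)² + (y−y_i)² + z² = d_i² (stations at z=0).
Subtracting the Receiver 1 sphere from Receiver 2 and Receiver 3: z² cancels, leaving linear equations in x and y:
-83.4 x − 217.2 y = 2379.65
191.2 x − 325.4 y = 24271.75
Solving: x ≈ 65.497, y ≈ -36.105 km (keep extra digits for the depth step; rounded: 65.5, -36.1).
Then from the Receiver 1 sphere: z² = 180.39² − (x + 35.5)² − (y − 100.3)² with x = 65.497, y = -36.105, so z ≈ 61.105 ≈ 61.1 km.
Check against Receiver 4 (with the unrounded solution): distance 97.04 ≈ 97.03 km. ✓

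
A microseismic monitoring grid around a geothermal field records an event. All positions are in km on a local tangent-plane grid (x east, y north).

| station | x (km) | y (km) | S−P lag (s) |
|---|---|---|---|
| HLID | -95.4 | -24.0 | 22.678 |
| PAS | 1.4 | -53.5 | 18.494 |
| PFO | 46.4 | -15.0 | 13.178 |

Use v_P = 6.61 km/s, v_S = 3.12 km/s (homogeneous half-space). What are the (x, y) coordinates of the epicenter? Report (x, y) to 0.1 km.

Distance from S−P lag: d = Δt · v_P v_S / (v_P − v_S) = Δt · (6.61·3.12)/(6.61−3.12) ≈ 5.9092·Δt.
So d_HLID = 134.01, d_PAS = 109.29, d_PFO = 77.87 km.
Circle about each station: (x + 95.4)² + (y + 24.0)² = 134.01²; (x − 1.4)² + (y + 53.5)² = 109.29²; (x − 46.4)² + (y + 15.0)² = 77.87².
Subtracting the HLID equation from the PAS and PFO equations removes the quadratic terms:
193.6 x − 59.0 y = -798.57
283.6 x + 18.0 y = 4595.74
Solving the 2×2 system: x ≈ 12.7, y ≈ 55.2 km.

(12.7, 55.2)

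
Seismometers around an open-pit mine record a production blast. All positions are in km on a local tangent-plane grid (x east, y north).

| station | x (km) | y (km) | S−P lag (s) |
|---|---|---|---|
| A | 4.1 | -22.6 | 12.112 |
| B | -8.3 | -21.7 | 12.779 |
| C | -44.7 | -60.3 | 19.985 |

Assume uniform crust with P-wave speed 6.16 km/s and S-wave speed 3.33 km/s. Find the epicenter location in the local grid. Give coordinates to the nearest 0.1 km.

Distance from S−P lag: d = Δt · v_P v_S / (v_P − v_S) = Δt · (6.16·3.33)/(6.16−3.33) ≈ 7.2483·Δt.
So d_A = 87.79, d_B = 92.63, d_C = 144.86 km.
Circle about each station: (x − 4.1)² + (y + 22.6)² = 87.79²; (x + 8.3)² + (y + 21.7)² = 92.63²; (x + 44.7)² + (y + 60.3)² = 144.86².
Subtracting the A equation from the B and C equations removes the quadratic terms:
-24.8 x + 1.8 y = -861.02
-97.6 x − 75.4 y = -8170.73
Solving the 2×2 system: x ≈ 38.9, y ≈ 58.0 km.
Check against A (with the unrounded x, y): √((x − 4.1)²+(y + 22.6)²) = 87.78 ≈ 87.79 km. ✓

x ≈ 38.9 km, y ≈ 58.0 km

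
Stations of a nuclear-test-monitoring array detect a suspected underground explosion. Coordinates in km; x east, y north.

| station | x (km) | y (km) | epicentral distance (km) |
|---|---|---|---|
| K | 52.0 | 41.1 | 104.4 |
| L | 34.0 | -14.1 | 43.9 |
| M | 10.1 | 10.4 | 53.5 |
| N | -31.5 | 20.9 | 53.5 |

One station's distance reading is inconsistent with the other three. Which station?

Solve using three stations at a time. Using K, M, N (subtract circle equations pairwise → linear system) gives (x, y) ≈ (-22.7, -31.8).
Distances from that point to each station vs reported:
  K: calculated 104.4 vs reported 104.4 → residual 0.0 km
  L: calculated 59.4 vs reported 43.9 → residual 15.5 km
  M: calculated 53.4 vs reported 53.5 → residual 0.1 km
  N: calculated 53.4 vs reported 53.5 → residual 0.1 km
K, M, N are mutually consistent (residuals ≈ 0); L is off by 15.5 km.

L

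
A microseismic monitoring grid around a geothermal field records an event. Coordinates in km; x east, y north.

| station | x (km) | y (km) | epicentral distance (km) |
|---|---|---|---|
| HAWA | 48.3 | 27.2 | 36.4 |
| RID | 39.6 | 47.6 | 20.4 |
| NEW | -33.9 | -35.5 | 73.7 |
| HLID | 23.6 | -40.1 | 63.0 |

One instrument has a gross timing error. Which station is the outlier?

RID

Solve using three stations at a time. Using HAWA, NEW, HLID (subtract circle equations pairwise → linear system) gives (x, y) ≈ (12.3, 21.9).
Distances from that point to each station vs reported:
  HAWA: calculated 36.4 vs reported 36.4 → residual 0.0 km
  RID: calculated 37.5 vs reported 20.4 → residual 17.1 km
  NEW: calculated 73.7 vs reported 73.7 → residual 0.0 km
  HLID: calculated 63.0 vs reported 63.0 → residual 0.0 km
HAWA, NEW, HLID are mutually consistent (residuals ≈ 0); RID is off by 17.1 km.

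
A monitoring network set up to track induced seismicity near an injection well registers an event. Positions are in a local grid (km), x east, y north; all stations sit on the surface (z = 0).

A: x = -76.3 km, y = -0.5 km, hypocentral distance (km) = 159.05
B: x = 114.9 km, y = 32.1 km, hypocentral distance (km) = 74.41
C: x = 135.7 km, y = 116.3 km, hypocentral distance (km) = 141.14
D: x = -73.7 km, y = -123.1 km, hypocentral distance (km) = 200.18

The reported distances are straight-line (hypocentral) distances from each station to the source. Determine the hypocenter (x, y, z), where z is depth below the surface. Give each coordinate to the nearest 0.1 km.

x ≈ 73.4 km, y ≈ 1.6 km, depth ≈ 53.7 km

Each station gives a sphere (x−x_i)² + (y−y_i)² + z² = d_i² (stations at z=0).
Subtracting the A sphere from B and C: z² cancels, leaving linear equations in x and y:
382.4 x + 65.2 y = 28170.53
424.0 x + 233.6 y = 31494.64
Solving: x ≈ 73.393, y ≈ 1.609 km (keep extra digits for the depth step; rounded: 73.4, 1.6).
Then from the A sphere: z² = 159.05² − (x + 76.3)² − (y + 0.5)² with x = 73.393, y = 1.609, so z ≈ 53.707 ≈ 53.7 km.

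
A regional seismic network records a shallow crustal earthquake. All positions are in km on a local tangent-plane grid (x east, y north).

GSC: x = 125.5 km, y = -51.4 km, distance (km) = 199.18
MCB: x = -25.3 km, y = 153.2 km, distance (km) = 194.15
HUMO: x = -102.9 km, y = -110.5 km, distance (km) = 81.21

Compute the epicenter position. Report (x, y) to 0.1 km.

x ≈ -73.0 km, y ≈ -35.0 km

Circle about each station: (x − 125.5)² + (y + 51.4)² = 199.18²; (x + 25.3)² + (y − 153.2)² = 194.15²; (x + 102.9)² + (y + 110.5)² = 81.21².
Subtracting the GSC equation from the MCB and HUMO equations removes the quadratic terms:
-301.6 x + 409.2 y = 7696.57
-456.8 x − 118.2 y = 37484.06
Solving the 2×2 system: x ≈ -73.0, y ≈ -35.0 km.
Check against GSC (with the unrounded x, y): √((x − 125.5)²+(y + 51.4)²) = 199.18 ≈ 199.18 km. ✓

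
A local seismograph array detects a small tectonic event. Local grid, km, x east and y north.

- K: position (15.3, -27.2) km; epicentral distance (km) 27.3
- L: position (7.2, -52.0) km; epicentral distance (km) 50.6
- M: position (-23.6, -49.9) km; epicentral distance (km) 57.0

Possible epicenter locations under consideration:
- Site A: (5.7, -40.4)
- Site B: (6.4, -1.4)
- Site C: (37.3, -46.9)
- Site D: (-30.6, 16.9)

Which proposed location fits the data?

For each candidate, compare |candidate − station| to the reported distance:
Site A: residuals K 11.0, L 38.9, M 26.2 → max 38.9 km
Site B: residuals K 0.0, L 0.0, M 0.0 → max 0.0 km
Site C: residuals K 2.2, L 20.1, M 4.0 → max 20.1 km
Site D: residuals K 36.4, L 28.0, M 10.2 → max 36.4 km
Only Site B has all residuals ≈ 0.

Site B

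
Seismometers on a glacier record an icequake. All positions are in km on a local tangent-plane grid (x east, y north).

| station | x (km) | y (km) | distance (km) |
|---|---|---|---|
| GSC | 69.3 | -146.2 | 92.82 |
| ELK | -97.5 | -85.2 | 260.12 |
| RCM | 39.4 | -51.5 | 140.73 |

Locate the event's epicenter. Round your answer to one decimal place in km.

Circle about each station: (x − 69.3)² + (y + 146.2)² = 92.82²; (x + 97.5)² + (y + 85.2)² = 260.12²; (x − 39.4)² + (y + 51.5)² = 140.73².
Subtracting pairs of circle equations eliminates x²+y² and gives linear equations (the radical axes):
-333.6 x + 122.0 y = -68458.50
-59.8 x + 189.4 y = -33161.70
Solving the 2×2 system: x ≈ 159.6, y ≈ -124.7 km.
Check against GSC (with the unrounded x, y): √((x − 69.3)²+(y + 146.2)²) = 92.84 ≈ 92.82 km. ✓

x ≈ 159.6 km, y ≈ -124.7 km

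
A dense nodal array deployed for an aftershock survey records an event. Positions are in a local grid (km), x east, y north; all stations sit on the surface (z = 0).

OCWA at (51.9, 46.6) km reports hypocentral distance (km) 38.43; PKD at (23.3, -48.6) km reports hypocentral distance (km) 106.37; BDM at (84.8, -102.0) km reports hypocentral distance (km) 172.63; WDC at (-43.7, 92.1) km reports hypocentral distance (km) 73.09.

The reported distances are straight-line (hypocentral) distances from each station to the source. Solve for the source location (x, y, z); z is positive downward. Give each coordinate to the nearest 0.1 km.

Each station gives a sphere (x−x_i)² + (y−y_i)² + z² = d_i² (stations at z=0).
Subtracting the OCWA sphere from PKD and BDM: z² cancels, leaving linear equations in x and y:
-57.2 x − 190.4 y = -11798.03
65.8 x − 297.2 y = -15594.38
Solving: x ≈ 18.193, y ≈ 56.499 km (keep extra digits for the depth step; rounded: 18.2, 56.5).
Then from the OCWA sphere: z² = 38.43² − (x − 51.9)² − (y − 46.6)² with x = 18.193, y = 56.499, so z ≈ 15.579 ≈ 15.6 km.

(18.2, 56.5, 15.6)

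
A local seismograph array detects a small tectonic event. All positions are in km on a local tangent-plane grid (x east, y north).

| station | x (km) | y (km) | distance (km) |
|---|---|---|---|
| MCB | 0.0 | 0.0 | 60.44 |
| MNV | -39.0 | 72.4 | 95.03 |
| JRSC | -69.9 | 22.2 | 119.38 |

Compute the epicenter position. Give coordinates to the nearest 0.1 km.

Circle about each station: x² + y² = 60.44²; (x + 39.0)² + (y − 72.4)² = 95.03²; (x + 69.9)² + (y − 22.2)² = 119.38².
Subtracting the MCB equation from the MNV and JRSC equations removes the quadratic terms:
-78.0 x + 144.8 y = 1385.05
-139.8 x + 44.4 y = -5219.74
Solving the 2×2 system: x ≈ 48.7, y ≈ 35.8 km.

x ≈ 48.7 km, y ≈ 35.8 km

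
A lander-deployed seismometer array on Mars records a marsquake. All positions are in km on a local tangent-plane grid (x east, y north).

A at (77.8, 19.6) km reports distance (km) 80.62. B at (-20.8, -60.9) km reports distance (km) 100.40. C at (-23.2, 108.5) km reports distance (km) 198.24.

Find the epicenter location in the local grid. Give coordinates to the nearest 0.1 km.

Circle about each station: (x − 77.8)² + (y − 19.6)² = 80.62²; (x + 20.8)² + (y + 60.9)² = 100.40²; (x + 23.2)² + (y − 108.5)² = 198.24².
Subtracting the A equation from the B and C equations removes the quadratic terms:
-197.2 x − 161.0 y = -5876.13
-202.0 x + 177.8 y = -26926.02
Solving the 2×2 system: x ≈ 79.6, y ≈ -61.0 km.

(79.6, -61.0)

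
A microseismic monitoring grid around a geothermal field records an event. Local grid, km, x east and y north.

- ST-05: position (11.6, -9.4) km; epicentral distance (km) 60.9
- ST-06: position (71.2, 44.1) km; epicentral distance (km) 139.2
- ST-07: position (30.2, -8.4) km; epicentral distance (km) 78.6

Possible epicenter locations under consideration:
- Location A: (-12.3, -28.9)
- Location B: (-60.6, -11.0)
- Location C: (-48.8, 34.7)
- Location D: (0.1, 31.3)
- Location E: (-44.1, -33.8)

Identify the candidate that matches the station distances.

Location E

For each candidate, compare |candidate − station| to the reported distance:
Location A: residuals ST-05 30.1, ST-06 28.3, ST-07 31.4 → max 31.4 km
Location B: residuals ST-05 11.3, ST-06 3.7, ST-07 12.2 → max 12.2 km
Location C: residuals ST-05 13.9, ST-06 18.8, ST-07 11.4 → max 18.8 km
Location D: residuals ST-05 18.6, ST-06 67.0, ST-07 28.8 → max 67.0 km
Location E: residuals ST-05 0.1, ST-06 0.1, ST-07 0.1 → max 0.1 km
Only Location E has all residuals ≈ 0.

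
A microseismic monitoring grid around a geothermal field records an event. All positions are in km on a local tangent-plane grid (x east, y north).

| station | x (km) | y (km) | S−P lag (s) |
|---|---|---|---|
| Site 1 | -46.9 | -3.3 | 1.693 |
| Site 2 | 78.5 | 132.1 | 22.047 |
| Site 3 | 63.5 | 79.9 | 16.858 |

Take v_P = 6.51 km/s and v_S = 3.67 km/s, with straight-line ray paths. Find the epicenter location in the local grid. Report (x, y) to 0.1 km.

-57.6 km east, 6.1 km north

Distance from S−P lag: d = Δt · v_P v_S / (v_P − v_S) = Δt · (6.51·3.67)/(6.51−3.67) ≈ 8.4126·Δt.
So d_Site 1 = 14.24, d_Site 2 = 185.47, d_Site 3 = 141.82 km.
Circle about each station: (x + 46.9)² + (y + 3.3)² = 14.24²; (x − 78.5)² + (y − 132.1)² = 185.47²; (x − 63.5)² + (y − 79.9)² = 141.82².
Subtracting the Site 1 equation from the Site 2 and Site 3 equations removes the quadratic terms:
250.8 x + 270.8 y = -12794.18
220.8 x + 166.4 y = -11704.37
Solving the 2×2 system: x ≈ -57.6, y ≈ 6.1 km.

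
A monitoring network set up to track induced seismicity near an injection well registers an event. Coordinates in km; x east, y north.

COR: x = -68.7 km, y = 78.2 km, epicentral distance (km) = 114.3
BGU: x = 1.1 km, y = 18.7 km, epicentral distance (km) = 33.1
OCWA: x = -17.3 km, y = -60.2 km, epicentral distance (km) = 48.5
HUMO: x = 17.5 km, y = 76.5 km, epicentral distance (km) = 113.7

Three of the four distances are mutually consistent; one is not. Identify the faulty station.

Solve using three stations at a time. Using COR, BGU, OCWA (subtract circle equations pairwise → linear system) gives (x, y) ≈ (-1.6, -14.3).
Distances from that point to each station vs reported:
  COR: calculated 114.3 vs reported 114.3 → residual 0.0 km
  BGU: calculated 33.1 vs reported 33.1 → residual 0.0 km
  OCWA: calculated 48.5 vs reported 48.5 → residual 0.0 km
  HUMO: calculated 92.8 vs reported 113.7 → residual 20.9 km
COR, BGU, OCWA are mutually consistent (residuals ≈ 0); HUMO is off by 20.9 km.

HUMO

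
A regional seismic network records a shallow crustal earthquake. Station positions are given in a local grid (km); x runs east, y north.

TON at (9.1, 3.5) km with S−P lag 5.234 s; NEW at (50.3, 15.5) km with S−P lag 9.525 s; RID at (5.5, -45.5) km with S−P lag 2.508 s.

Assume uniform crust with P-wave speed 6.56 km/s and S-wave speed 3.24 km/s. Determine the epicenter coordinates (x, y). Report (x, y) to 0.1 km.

Distance from S−P lag: d = Δt · v_P v_S / (v_P − v_S) = Δt · (6.56·3.24)/(6.56−3.24) ≈ 6.4019·Δt.
So d_TON = 33.51, d_NEW = 60.98, d_RID = 16.06 km.
Circle about each station: (x − 9.1)² + (y − 3.5)² = 33.51²; (x − 50.3)² + (y − 15.5)² = 60.98²; (x − 5.5)² + (y + 45.5)² = 16.06².
Subtracting the TON equation from the NEW and RID equations removes the quadratic terms:
82.4 x + 24.0 y = 79.64
-7.2 x − 98.0 y = 2870.44
Solving the 2×2 system: x ≈ 9.7, y ≈ -30.0 km.
Check against TON (with the unrounded x, y): √((x − 9.1)²+(y − 3.5)²) = 33.51 ≈ 33.51 km. ✓

(9.7, -30.0)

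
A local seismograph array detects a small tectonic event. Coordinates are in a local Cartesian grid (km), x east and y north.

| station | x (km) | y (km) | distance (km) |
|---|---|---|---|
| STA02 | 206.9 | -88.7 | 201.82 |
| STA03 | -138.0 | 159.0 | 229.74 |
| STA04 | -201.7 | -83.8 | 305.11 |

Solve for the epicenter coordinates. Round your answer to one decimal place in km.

Circle about each station: (x − 206.9)² + (y + 88.7)² = 201.82²; (x + 138.0)² + (y − 159.0)² = 229.74²; (x + 201.7)² + (y + 83.8)² = 305.11².
Subtracting the STA02 equation from the STA03 and STA04 equations removes the quadratic terms:
-689.8 x + 495.4 y = -18399.46
-817.2 x + 9.8 y = -55330.77
Solving the 2×2 system: x ≈ 68.4, y ≈ 58.1 km.
Check against STA02 (with the unrounded x, y): √((x − 206.9)²+(y + 88.7)²) = 201.82 ≈ 201.82 km. ✓

x ≈ 68.4 km, y ≈ 58.1 km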